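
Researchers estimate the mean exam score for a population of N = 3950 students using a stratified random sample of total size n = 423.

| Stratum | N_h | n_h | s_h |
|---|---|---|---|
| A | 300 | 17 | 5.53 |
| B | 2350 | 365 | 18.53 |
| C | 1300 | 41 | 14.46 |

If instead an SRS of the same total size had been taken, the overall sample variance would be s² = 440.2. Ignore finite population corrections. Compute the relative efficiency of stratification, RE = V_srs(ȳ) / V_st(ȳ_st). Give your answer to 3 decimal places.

V̂(ȳ_st) = Σ W_h² s_h²/n_h, with W_h = N_h/N and N = 3950:
  stratum A: (300/3950)²·5.53²/17 = 0.0103765
  stratum B: (2350/3950)²·18.53²/365 = 0.332966
  stratum C: (1300/3950)²·14.46²/41 = 0.552389
V_st = 0.895731
V_srs = s²/n = 440.2/423 = 1.04066
Relative efficiency = V_srs / V_st = 1.04066/0.895731 = 1.1618

RE ≈ 1.162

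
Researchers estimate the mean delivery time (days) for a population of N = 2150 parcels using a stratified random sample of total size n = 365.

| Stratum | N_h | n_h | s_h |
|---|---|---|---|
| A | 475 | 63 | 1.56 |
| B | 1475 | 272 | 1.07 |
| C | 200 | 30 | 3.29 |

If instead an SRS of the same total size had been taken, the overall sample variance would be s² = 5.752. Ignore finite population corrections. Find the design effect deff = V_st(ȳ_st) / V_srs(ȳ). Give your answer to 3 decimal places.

deff ≈ 0.443

V̂(ȳ_st) = Σ W_h² s_h²/n_h, with W_h = N_h/N and N = 2150:
  stratum A: (475/2150)²·1.56²/63 = 0.00188547
  stratum B: (1475/2150)²·1.07²/272 = 0.0019811
  stratum C: (200/2150)²·3.29²/30 = 0.00312215
V_st = 0.00698871
V_srs = s²/n = 5.752/365 = 0.0157589
deff = V_st / V_srs = 0.00698871/0.0157589 = 0.4435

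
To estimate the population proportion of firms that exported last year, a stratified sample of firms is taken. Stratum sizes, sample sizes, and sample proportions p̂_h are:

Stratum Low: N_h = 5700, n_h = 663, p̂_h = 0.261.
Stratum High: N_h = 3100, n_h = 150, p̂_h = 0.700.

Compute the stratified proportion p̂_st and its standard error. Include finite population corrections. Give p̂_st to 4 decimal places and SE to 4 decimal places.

N = 8800; stratum weights W_h = N_h/N.
p̂_st = Σ W_h p̂_h = (5700·0.261 + 3100·0.700)/8800 = 0.41565
V̂(p̂_st) = Σ W_h² (1 − n_h/N_h) p̂_h(1−p̂_h)/(n_h−1):
  stratum Low: (5700/8800)²·(1 − 663/5700)·0.261·0.739/662 = 0.000108021
  stratum High: (3100/8800)²·(1 − 150/3100)·0.700·0.300/149 = 0.000166438
V̂(p̂_st) = 0.000274459; SE = √V̂ = 0.0165668

p̂_st ≈ 0.4156, SE ≈ 0.0166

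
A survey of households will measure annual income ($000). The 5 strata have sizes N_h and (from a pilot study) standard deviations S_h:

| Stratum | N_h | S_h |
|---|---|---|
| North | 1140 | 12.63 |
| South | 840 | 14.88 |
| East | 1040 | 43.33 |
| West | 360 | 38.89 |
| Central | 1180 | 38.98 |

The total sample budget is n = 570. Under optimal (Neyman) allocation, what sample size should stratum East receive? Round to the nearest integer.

Neyman allocation: n_h = n · N_h S_h / Σ N_i S_i, with n = 570.
  stratum North: N_h·S_h = 1140·12.63 = 14398.20
  stratum South: N_h·S_h = 840·14.88 = 12499.20
  stratum East: N_h·S_h = 1040·43.33 = 45063.20
  stratum West: N_h·S_h = 360·38.89 = 14000.40
  stratum Central: N_h·S_h = 1180·38.98 = 45996.40
Σ N_h S_h = 131957.40
n for stratum East = 570·45063.20/131957.40 = 194.654 → 195

195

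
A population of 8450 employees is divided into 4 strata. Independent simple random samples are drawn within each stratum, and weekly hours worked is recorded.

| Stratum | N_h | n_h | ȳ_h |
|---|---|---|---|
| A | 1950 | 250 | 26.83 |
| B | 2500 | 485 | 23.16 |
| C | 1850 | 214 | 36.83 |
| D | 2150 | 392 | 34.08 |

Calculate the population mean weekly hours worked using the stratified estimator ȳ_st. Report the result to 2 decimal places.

N = Σ N_h = 8450. Stratum weights W_h = N_h/N.
ȳ_st = (1950·26.83 + 2500·23.16 + 1850·36.83 + 2150·34.08) / 8450 = 29.7782

ȳ_st ≈ 29.78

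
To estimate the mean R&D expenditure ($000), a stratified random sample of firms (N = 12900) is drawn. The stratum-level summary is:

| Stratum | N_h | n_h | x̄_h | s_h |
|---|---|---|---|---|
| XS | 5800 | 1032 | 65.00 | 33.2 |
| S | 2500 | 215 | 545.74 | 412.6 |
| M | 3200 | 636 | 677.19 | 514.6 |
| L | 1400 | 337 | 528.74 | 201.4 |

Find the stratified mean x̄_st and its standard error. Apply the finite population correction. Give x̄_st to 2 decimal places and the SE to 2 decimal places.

x̄_st ≈ 360.36, SE ≈ 7.00

x̄_st = Σ W_h x̄_h = (5800·65.00 + 2500·545.74 + 3200·677.19 + 1400·528.74)/12900 = 360.35612
V̂(x̄_st) = Σ W_h² (1 − n_h/N_h) s_h²/n_h, with W_h = N_h/N and N = 12900:
  stratum XS: (5800/12900)²·(1 − 1032/5800)·33.2²/1032 = 0.177493
  stratum S: (2500/12900)²·(1 − 215/2500)·412.6²/215 = 27.1811
  stratum M: (3200/12900)²·(1 − 636/3200)·514.6²/636 = 20.5292
  stratum L: (1400/12900)²·(1 − 337/1400)·201.4²/337 = 1.07639
V̂(x̄_st) = 48.9641
SE(x̄_st) = √48.9641 = 6.99744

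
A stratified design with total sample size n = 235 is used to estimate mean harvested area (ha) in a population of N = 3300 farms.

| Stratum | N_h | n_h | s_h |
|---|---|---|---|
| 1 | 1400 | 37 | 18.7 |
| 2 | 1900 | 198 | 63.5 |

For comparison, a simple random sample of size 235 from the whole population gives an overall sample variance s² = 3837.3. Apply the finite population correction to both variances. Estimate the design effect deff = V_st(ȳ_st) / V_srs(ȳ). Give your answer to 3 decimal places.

deff ≈ 0.508

V̂(ȳ_st) = Σ W_h² (1 − n_h/N_h) s_h²/n_h, with W_h = N_h/N and N = 3300:
  stratum 1: (1400/3300)²·(1 − 37/1400)·18.7²/37 = 1.65607
  stratum 2: (1900/3300)²·(1 − 198/1900)·63.5²/198 = 6.04738
V_st = 7.70345
V_srs = (1 − 235/3300)·3837.3/235 = 15.1661
deff = V_st / V_srs = 7.70345/15.1661 = 0.5079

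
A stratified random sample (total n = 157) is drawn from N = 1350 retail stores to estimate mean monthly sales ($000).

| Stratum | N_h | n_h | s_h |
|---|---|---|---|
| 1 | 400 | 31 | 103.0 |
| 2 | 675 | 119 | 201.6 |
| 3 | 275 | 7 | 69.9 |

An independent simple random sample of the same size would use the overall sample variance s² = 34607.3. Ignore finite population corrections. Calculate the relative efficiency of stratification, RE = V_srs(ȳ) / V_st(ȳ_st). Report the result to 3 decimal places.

RE ≈ 1.527

V̂(ȳ_st) = Σ W_h² s_h²/n_h, with W_h = N_h/N and N = 1350:
  stratum 1: (400/1350)²·103.0²/31 = 30.0445
  stratum 2: (675/1350)²·201.6²/119 = 85.3835
  stratum 3: (275/1350)²·69.9²/7 = 28.9637
V_st = 144.392
V_srs = s²/n = 34607.3/157 = 220.429
Relative efficiency = V_srs / V_st = 220.429/144.392 = 1.5266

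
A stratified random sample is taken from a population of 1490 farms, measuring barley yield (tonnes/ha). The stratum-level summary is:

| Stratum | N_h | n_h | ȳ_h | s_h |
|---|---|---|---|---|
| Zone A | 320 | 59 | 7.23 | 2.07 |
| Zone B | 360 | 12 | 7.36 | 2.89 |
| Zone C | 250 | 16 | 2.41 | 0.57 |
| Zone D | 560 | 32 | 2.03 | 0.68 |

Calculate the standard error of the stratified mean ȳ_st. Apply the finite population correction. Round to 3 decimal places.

V̂(ȳ_st) = Σ W_h² (1 − n_h/N_h) s_h²/n_h, with W_h = N_h/N and N = 1490:
  stratum Zone A: (320/1490)²·(1 − 59/320)·2.07²/59 = 0.00273216
  stratum Zone B: (360/1490)²·(1 − 12/360)·2.89²/12 = 0.0392757
  stratum Zone C: (250/1490)²·(1 − 16/250)·0.57²/16 = 0.000535073
  stratum Zone D: (560/1490)²·(1 − 32/560)·0.68²/32 = 0.0019245
V̂(ȳ_st) = 0.0444674
SE(ȳ_st) = √0.0444674 = 0.210873

SE(ȳ_st) ≈ 0.211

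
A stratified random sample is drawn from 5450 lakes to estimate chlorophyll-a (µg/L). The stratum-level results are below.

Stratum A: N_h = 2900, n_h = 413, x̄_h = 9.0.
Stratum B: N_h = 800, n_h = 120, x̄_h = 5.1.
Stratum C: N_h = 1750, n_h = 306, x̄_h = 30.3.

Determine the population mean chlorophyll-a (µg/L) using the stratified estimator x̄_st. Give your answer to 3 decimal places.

N = Σ N_h = 5450. Stratum weights W_h = N_h/N.
x̄_st = (2900·9.0 + 800·5.1 + 1750·30.3) / 5450 = 15.26697

x̄_st ≈ 15.267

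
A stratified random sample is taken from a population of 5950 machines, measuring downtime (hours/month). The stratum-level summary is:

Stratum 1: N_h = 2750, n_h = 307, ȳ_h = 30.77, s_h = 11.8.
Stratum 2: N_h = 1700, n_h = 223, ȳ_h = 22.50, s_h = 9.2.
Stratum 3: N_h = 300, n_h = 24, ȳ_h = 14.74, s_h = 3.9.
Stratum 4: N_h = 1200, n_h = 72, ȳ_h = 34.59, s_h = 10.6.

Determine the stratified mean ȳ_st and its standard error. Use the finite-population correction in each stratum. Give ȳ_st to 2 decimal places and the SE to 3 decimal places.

ȳ_st ≈ 28.37, SE ≈ 0.417

ȳ_st = Σ W_h ȳ_h = (2750·30.77 + 1700·22.50 + 300·14.74 + 1200·34.59)/5950 = 28.36933
V̂(ȳ_st) = Σ W_h² (1 − n_h/N_h) s_h²/n_h, with W_h = N_h/N and N = 5950:
  stratum 1: (2750/5950)²·(1 − 307/2750)·11.8²/307 = 0.0860692
  stratum 2: (1700/5950)²·(1 − 223/1700)·9.2²/223 = 0.0269195
  stratum 3: (300/5950)²·(1 − 24/300)·3.9²/24 = 0.00148223
  stratum 4: (1200/5950)²·(1 − 72/1200)·10.6²/72 = 0.0596672
V̂(ȳ_st) = 0.174138
SE(ȳ_st) = √0.174138 = 0.417299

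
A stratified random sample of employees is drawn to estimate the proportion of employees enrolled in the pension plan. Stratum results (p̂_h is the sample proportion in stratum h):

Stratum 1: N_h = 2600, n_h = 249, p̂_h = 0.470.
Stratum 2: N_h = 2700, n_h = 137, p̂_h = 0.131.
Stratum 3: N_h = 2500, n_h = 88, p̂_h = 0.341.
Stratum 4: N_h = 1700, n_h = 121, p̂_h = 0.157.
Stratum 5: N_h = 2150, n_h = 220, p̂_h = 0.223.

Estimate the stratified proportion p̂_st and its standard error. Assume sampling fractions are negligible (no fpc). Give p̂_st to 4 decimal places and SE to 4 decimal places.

p̂_st ≈ 0.2725, SE ≈ 0.0163

N = 11650; stratum weights W_h = N_h/N.
p̂_st = Σ W_h p̂_h = (2600·0.470 + 2700·0.131 + 2500·0.341 + 1700·0.157 + 2150·0.223)/11650 = 0.27249
V̂(p̂_st) = Σ W_h² p̂_h(1−p̂_h)/(n_h−1):
  stratum 1: (2600/11650)²·0.470·0.530/248 = 5.00284e-05
  stratum 2: (2700/11650)²·0.131·0.869/136 = 4.49602e-05
  stratum 3: (2500/11650)²·0.341·0.659/87 = 0.000118946
  stratum 4: (1700/11650)²·0.157·0.843/120 = 2.34851e-05
  stratum 5: (2150/11650)²·0.223·0.777/219 = 2.69468e-05
V̂(p̂_st) = 0.000264366; SE = √V̂ = 0.0162593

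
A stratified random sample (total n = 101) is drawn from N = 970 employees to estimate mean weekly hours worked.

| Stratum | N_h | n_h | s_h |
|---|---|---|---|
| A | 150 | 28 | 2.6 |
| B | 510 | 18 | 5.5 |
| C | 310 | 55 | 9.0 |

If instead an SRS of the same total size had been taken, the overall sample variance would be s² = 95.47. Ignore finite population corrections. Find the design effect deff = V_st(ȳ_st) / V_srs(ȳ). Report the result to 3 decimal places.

V̂(ȳ_st) = Σ W_h² s_h²/n_h, with W_h = N_h/N and N = 970:
  stratum A: (150/970)²·2.6²/28 = 0.00577335
  stratum B: (510/970)²·5.5²/18 = 0.464568
  stratum C: (310/970)²·9.0²/55 = 0.150419
V_st = 0.620761
V_srs = s²/n = 95.47/101 = 0.945248
deff = V_st / V_srs = 0.620761/0.945248 = 0.6567

deff ≈ 0.657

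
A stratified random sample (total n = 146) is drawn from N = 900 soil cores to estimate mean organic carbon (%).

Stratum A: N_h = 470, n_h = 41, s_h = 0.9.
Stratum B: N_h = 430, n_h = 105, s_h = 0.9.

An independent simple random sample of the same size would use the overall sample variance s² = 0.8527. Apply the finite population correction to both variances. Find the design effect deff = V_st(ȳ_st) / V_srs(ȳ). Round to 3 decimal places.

V̂(ȳ_st) = Σ W_h² (1 − n_h/N_h) s_h²/n_h, with W_h = N_h/N and N = 900:
  stratum A: (470/900)²·(1 − 41/470)·0.9²/41 = 0.0049178
  stratum B: (430/900)²·(1 − 105/430)·0.9²/105 = 0.00133095
V_st = 0.00624876
V_srs = (1 − 146/900)·0.8527/146 = 0.00489297
deff = V_st / V_srs = 0.00624876/0.00489297 = 1.2771

deff ≈ 1.277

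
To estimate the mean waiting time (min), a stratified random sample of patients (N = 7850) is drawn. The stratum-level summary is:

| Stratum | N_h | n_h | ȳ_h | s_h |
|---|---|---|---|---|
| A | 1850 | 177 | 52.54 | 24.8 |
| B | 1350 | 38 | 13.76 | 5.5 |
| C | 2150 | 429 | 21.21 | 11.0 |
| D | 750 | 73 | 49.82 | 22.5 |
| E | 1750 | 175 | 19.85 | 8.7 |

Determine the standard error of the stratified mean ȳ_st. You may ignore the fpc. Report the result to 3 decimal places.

SE(ȳ_st) ≈ 0.568

V̂(ȳ_st) = Σ W_h² s_h²/n_h, with W_h = N_h/N and N = 7850:
  stratum A: (1850/7850)²·24.8²/177 = 0.19299
  stratum B: (1350/7850)²·5.5²/38 = 0.0235434
  stratum C: (2150/7850)²·11.0²/429 = 0.0211576
  stratum D: (750/7850)²·22.5²/73 = 0.0633032
  stratum E: (1750/7850)²·8.7²/175 = 0.021495
V̂(ȳ_st) = 0.322489
SE(ȳ_st) = √0.322489 = 0.567881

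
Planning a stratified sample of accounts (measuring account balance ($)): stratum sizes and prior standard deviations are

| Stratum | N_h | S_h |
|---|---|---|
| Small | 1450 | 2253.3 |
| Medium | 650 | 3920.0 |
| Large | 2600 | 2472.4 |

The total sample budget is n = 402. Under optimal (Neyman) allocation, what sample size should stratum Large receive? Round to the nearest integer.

211

Neyman allocation: n_h = n · N_h S_h / Σ N_i S_i, with n = 402.
  stratum Small: N_h·S_h = 1450·2253.3 = 3267285.00
  stratum Medium: N_h·S_h = 650·3920.0 = 2548000.00
  stratum Large: N_h·S_h = 2600·2472.4 = 6428240.00
Σ N_h S_h = 12243525.00
n for stratum Large = 402·6428240.00/12243525.00 = 211.063 → 211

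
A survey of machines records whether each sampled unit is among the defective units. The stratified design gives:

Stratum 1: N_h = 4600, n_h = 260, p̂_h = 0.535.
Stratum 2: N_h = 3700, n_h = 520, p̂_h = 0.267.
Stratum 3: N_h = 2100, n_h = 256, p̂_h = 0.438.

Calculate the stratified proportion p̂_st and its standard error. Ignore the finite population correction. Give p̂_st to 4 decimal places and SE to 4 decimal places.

N = 10400; stratum weights W_h = N_h/N.
p̂_st = Σ W_h p̂_h = (4600·0.535 + 3700·0.267 + 2100·0.438)/10400 = 0.42007
V̂(p̂_st) = Σ W_h² p̂_h(1−p̂_h)/(n_h−1):
  stratum 1: (4600/10400)²·0.535·0.465/259 = 0.000187913
  stratum 2: (3700/10400)²·0.267·0.733/519 = 4.77293e-05
  stratum 3: (2100/10400)²·0.438·0.562/255 = 3.93588e-05
V̂(p̂_st) = 0.000275001; SE = √V̂ = 0.0165831

p̂_st ≈ 0.4201, SE ≈ 0.0166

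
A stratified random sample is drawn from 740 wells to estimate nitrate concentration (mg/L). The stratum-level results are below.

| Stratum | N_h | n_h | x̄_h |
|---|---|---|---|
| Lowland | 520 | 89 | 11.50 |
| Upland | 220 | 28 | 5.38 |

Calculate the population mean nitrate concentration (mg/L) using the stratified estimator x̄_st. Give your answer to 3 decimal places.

x̄_st ≈ 9.681

N = Σ N_h = 740. Stratum weights W_h = N_h/N.
x̄_st = (520·11.50 + 220·5.38) / 740 = 9.68054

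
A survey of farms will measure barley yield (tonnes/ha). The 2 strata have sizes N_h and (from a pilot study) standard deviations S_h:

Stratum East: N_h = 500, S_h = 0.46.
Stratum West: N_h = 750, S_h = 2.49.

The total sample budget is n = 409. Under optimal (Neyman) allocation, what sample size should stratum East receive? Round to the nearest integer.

Neyman allocation: n_h = n · N_h S_h / Σ N_i S_i, with n = 409.
  stratum East: N_h·S_h = 500·0.46 = 230.00
  stratum West: N_h·S_h = 750·2.49 = 1867.50
Σ N_h S_h = 2097.50
n for stratum East = 409·230.00/2097.50 = 44.849 → 45

45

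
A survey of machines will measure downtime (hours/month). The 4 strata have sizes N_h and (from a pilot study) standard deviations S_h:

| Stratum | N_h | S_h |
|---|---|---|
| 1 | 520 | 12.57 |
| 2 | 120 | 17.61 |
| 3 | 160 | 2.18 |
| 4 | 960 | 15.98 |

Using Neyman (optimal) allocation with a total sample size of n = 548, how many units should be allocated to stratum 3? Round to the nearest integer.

Neyman allocation: n_h = n · N_h S_h / Σ N_i S_i, with n = 548.
  stratum 1: N_h·S_h = 520·12.57 = 6536.40
  stratum 2: N_h·S_h = 120·17.61 = 2113.20
  stratum 3: N_h·S_h = 160·2.18 = 348.80
  stratum 4: N_h·S_h = 960·15.98 = 15340.80
Σ N_h S_h = 24339.20
n for stratum 3 = 548·348.80/24339.20 = 7.853 → 8

8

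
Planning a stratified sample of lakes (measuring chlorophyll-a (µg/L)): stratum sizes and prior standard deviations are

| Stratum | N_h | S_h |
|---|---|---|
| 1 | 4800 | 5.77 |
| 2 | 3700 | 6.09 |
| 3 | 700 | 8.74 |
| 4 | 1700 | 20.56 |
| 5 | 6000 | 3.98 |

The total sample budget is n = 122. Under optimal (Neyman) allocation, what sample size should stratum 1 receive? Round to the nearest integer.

Neyman allocation: n_h = n · N_h S_h / Σ N_i S_i, with n = 122.
  stratum 1: N_h·S_h = 4800·5.77 = 27696.00
  stratum 2: N_h·S_h = 3700·6.09 = 22533.00
  stratum 3: N_h·S_h = 700·8.74 = 6118.00
  stratum 4: N_h·S_h = 1700·20.56 = 34952.00
  stratum 5: N_h·S_h = 6000·3.98 = 23880.00
Σ N_h S_h = 115179.00
n for stratum 1 = 122·27696.00/115179.00 = 29.336 → 29

29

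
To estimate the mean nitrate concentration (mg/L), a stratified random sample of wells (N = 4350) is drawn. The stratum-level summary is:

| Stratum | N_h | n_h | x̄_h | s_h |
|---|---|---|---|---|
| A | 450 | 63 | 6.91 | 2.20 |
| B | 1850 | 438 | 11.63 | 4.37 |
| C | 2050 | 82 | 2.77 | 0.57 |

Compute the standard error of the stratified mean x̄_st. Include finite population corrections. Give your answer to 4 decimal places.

SE(x̄_st) ≈ 0.0870

V̂(x̄_st) = Σ W_h² (1 − n_h/N_h) s_h²/n_h, with W_h = N_h/N and N = 4350:
  stratum A: (450/4350)²·(1 − 63/450)·2.20²/63 = 0.000707049
  stratum B: (1850/4350)²·(1 − 438/1850)·4.37²/438 = 0.00601889
  stratum C: (2050/4350)²·(1 − 82/2050)·0.57²/82 = 0.000844766
V̂(x̄_st) = 0.00757071
SE(x̄_st) = √0.00757071 = 0.0870098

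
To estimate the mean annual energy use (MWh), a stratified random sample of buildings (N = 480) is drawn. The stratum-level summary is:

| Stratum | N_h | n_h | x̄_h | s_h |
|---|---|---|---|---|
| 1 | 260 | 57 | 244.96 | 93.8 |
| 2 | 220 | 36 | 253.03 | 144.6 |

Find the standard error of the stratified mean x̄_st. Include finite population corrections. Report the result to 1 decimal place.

V̂(x̄_st) = Σ W_h² (1 − n_h/N_h) s_h²/n_h, with W_h = N_h/N and N = 480:
  stratum 1: (260/480)²·(1 − 57/260)·93.8²/57 = 35.3604
  stratum 2: (220/480)²·(1 − 36/220)·144.6²/36 = 102.045
V̂(x̄_st) = 137.406
SE(x̄_st) = √137.406 = 11.722

SE(x̄_st) ≈ 11.7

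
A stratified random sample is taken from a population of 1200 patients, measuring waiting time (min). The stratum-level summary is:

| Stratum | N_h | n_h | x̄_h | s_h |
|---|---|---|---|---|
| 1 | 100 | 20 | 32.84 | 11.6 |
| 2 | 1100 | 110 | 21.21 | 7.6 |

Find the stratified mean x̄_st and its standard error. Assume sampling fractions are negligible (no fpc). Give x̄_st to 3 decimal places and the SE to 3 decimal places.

x̄_st = Σ W_h x̄_h = (100·32.84 + 1100·21.21)/1200 = 22.17917
V̂(x̄_st) = Σ W_h² s_h²/n_h, with W_h = N_h/N and N = 1200:
  stratum 1: (100/1200)²·11.6²/20 = 0.0467222
  stratum 2: (1100/1200)²·7.6²/110 = 0.441222
V̂(x̄_st) = 0.487944
SE(x̄_st) = √0.487944 = 0.69853

x̄_st ≈ 22.179, SE ≈ 0.699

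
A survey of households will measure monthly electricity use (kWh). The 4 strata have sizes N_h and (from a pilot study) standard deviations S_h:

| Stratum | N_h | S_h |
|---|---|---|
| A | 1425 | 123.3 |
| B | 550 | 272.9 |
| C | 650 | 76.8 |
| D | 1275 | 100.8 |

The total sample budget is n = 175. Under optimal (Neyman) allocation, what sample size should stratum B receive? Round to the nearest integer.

Neyman allocation: n_h = n · N_h S_h / Σ N_i S_i, with n = 175.
  stratum A: N_h·S_h = 1425·123.3 = 175702.50
  stratum B: N_h·S_h = 550·272.9 = 150095.00
  stratum C: N_h·S_h = 650·76.8 = 49920.00
  stratum D: N_h·S_h = 1275·100.8 = 128520.00
Σ N_h S_h = 504237.50
n for stratum B = 175·150095.00/504237.50 = 52.092 → 52

52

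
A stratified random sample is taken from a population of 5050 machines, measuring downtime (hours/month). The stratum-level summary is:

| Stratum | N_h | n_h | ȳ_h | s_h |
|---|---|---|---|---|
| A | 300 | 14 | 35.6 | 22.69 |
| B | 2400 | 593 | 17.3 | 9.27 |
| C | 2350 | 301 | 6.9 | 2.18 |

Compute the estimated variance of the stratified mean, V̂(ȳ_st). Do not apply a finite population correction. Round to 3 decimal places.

V̂(ȳ_st) = Σ W_h² s_h²/n_h, with W_h = N_h/N and N = 5050:
  stratum A: (300/5050)²·22.69²/14 = 0.129778
  stratum B: (2400/5050)²·9.27²/593 = 0.0327299
  stratum C: (2350/5050)²·2.18²/301 = 0.003419
V̂(ȳ_st) = 0.165927

V̂(ȳ_st) ≈ 0.166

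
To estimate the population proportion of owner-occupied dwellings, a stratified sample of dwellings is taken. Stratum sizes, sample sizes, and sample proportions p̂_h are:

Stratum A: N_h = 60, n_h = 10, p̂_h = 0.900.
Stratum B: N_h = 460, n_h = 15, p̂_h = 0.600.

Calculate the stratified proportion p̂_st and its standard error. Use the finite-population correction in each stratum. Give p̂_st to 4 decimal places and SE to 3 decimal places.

N = 520; stratum weights W_h = N_h/N.
p̂_st = Σ W_h p̂_h = (60·0.900 + 460·0.600)/520 = 0.63462
V̂(p̂_st) = Σ W_h² (1 − n_h/N_h) p̂_h(1−p̂_h)/(n_h−1):
  stratum A: (60/520)²·(1 − 10/60)·0.900·0.100/9 = 0.000110947
  stratum B: (460/520)²·(1 − 15/460)·0.600·0.400/14 = 0.0129776
V̂(p̂_st) = 0.0130885; SE = √V̂ = 0.114405

p̂_st ≈ 0.6346, SE ≈ 0.114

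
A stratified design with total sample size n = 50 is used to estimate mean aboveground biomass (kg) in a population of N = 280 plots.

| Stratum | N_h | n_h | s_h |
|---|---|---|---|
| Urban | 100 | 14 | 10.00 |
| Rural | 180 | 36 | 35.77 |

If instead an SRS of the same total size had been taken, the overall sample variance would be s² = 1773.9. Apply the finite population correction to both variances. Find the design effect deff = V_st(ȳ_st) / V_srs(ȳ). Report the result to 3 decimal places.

V̂(ȳ_st) = Σ W_h² (1 − n_h/N_h) s_h²/n_h, with W_h = N_h/N and N = 280:
  stratum Urban: (100/280)²·(1 − 14/100)·10.00²/14 = 0.783528
  stratum Rural: (180/280)²·(1 − 36/180)·35.77²/36 = 11.7504
V_st = 12.534
V_srs = (1 − 50/280)·1773.9/50 = 29.1426
deff = V_st / V_srs = 12.534/29.1426 = 0.4301

deff ≈ 0.430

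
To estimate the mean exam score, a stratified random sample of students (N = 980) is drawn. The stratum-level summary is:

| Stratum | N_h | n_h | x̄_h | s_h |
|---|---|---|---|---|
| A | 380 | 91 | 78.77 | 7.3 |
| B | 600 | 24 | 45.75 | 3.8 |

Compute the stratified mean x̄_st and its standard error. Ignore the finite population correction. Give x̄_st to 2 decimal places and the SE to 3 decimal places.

x̄_st = Σ W_h x̄_h = (380·78.77 + 600·45.75)/980 = 58.55367
V̂(x̄_st) = Σ W_h² s_h²/n_h, with W_h = N_h/N and N = 980:
  stratum A: (380/980)²·7.3²/91 = 0.088048
  stratum B: (600/980)²·3.8²/24 = 0.225531
V̂(x̄_st) = 0.313579
SE(x̄_st) = √0.313579 = 0.559981

x̄_st ≈ 58.55, SE ≈ 0.560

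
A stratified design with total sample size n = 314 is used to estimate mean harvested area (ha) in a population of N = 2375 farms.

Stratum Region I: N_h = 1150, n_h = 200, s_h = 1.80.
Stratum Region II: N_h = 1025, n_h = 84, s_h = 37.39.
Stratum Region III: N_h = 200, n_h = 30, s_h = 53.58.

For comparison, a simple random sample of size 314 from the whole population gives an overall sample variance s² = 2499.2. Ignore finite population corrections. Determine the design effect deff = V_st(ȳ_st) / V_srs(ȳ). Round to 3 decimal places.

V̂(ȳ_st) = Σ W_h² s_h²/n_h, with W_h = N_h/N and N = 2375:
  stratum Region I: (1150/2375)²·1.80²/200 = 0.00379825
  stratum Region II: (1025/2375)²·37.39²/84 = 3.09993
  stratum Region III: (200/2375)²·53.58²/30 = 0.678605
V_st = 3.78233
V_srs = s²/n = 2499.2/314 = 7.95924
deff = V_st / V_srs = 3.78233/7.95924 = 0.4752

deff ≈ 0.475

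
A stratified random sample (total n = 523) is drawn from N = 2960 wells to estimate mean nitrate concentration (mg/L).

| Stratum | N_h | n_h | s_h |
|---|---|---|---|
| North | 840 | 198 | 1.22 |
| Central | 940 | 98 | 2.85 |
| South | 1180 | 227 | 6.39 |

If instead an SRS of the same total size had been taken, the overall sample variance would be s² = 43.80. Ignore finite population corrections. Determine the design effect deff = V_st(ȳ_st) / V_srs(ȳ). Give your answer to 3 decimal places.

deff ≈ 0.448

V̂(ȳ_st) = Σ W_h² s_h²/n_h, with W_h = N_h/N and N = 2960:
  stratum North: (840/2960)²·1.22²/198 = 0.000605382
  stratum Central: (940/2960)²·2.85²/98 = 0.00835865
  stratum South: (1180/2960)²·6.39²/227 = 0.0285862
V_st = 0.0375502
V_srs = s²/n = 43.80/523 = 0.0837476
deff = V_st / V_srs = 0.0375502/0.0837476 = 0.4484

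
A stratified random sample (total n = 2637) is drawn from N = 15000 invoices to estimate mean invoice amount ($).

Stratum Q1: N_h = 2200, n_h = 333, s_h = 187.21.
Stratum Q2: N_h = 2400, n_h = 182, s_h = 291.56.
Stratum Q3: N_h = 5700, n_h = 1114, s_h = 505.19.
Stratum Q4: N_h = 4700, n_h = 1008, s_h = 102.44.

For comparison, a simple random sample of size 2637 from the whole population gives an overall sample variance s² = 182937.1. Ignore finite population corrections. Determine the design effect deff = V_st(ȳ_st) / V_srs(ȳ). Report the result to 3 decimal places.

deff ≈ 0.697

V̂(ȳ_st) = Σ W_h² s_h²/n_h, with W_h = N_h/N and N = 15000:
  stratum Q1: (2200/15000)²·187.21²/333 = 2.264
  stratum Q2: (2400/15000)²·291.56²/182 = 11.9571
  stratum Q3: (5700/15000)²·505.19²/1114 = 33.082
  stratum Q4: (4700/15000)²·102.44²/1008 = 1.0221
V_st = 48.3251
V_srs = s²/n = 182937.1/2637 = 69.3732
deff = V_st / V_srs = 48.3251/69.3732 = 0.6966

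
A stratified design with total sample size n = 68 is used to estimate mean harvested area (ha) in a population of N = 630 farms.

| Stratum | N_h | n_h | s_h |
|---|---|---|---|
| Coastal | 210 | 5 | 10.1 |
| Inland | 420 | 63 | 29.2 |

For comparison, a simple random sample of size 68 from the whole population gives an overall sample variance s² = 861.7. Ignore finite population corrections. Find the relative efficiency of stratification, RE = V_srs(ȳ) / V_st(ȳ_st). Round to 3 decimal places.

V̂(ȳ_st) = Σ W_h² s_h²/n_h, with W_h = N_h/N and N = 630:
  stratum Coastal: (210/630)²·10.1²/5 = 2.26689
  stratum Inland: (420/630)²·29.2²/63 = 6.0151
V_st = 8.28199
V_srs = s²/n = 861.7/68 = 12.6721
Relative efficiency = V_srs / V_st = 12.6721/8.28199 = 1.5301

RE ≈ 1.530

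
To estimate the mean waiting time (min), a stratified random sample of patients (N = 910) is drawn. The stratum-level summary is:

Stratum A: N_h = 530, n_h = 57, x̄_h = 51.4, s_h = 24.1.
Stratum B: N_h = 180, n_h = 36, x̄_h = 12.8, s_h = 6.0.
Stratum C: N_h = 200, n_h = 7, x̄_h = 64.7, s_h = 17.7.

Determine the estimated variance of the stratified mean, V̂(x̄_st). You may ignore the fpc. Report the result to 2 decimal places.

V̂(x̄_st) = Σ W_h² s_h²/n_h, with W_h = N_h/N and N = 910:
  stratum A: (530/910)²·24.1²/57 = 3.45643
  stratum B: (180/910)²·6.0²/36 = 0.0391257
  stratum C: (200/910)²·17.7²/7 = 2.16185
V̂(x̄_st) = 5.65741

V̂(x̄_st) ≈ 5.66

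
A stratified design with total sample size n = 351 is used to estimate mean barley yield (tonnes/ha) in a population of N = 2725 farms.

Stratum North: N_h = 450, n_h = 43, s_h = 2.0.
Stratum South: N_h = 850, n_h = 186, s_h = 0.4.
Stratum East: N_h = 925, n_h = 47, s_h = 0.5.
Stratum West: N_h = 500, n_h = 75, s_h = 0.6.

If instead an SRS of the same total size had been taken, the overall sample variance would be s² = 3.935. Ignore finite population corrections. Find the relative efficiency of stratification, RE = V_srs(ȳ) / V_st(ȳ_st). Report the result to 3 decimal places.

V̂(ȳ_st) = Σ W_h² s_h²/n_h, with W_h = N_h/N and N = 2725:
  stratum North: (450/2725)²·2.0²/43 = 0.00253678
  stratum South: (850/2725)²·0.4²/186 = 8.36974e-05
  stratum East: (925/2725)²·0.5²/47 = 0.000612904
  stratum West: (500/2725)²·0.6²/75 = 0.000161603
V_st = 0.00339499
V_srs = s²/n = 3.935/351 = 0.0112108
Relative efficiency = V_srs / V_st = 0.0112108/0.00339499 = 3.3022

RE ≈ 3.302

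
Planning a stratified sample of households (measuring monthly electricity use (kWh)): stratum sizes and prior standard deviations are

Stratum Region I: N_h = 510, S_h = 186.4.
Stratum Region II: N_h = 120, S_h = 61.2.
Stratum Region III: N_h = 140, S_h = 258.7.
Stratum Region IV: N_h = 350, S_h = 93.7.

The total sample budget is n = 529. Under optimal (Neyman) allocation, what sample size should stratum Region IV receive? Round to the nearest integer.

101

Neyman allocation: n_h = n · N_h S_h / Σ N_i S_i, with n = 529.
  stratum Region I: N_h·S_h = 510·186.4 = 95064.00
  stratum Region II: N_h·S_h = 120·61.2 = 7344.00
  stratum Region III: N_h·S_h = 140·258.7 = 36218.00
  stratum Region IV: N_h·S_h = 350·93.7 = 32795.00
Σ N_h S_h = 171421.00
n for stratum Region IV = 529·32795.00/171421.00 = 101.204 → 101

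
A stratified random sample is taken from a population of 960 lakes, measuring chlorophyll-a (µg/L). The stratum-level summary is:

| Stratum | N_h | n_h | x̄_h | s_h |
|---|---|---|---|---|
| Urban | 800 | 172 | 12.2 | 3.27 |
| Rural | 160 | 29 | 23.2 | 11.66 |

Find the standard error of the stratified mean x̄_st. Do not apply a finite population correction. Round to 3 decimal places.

SE(x̄_st) ≈ 0.416

V̂(x̄_st) = Σ W_h² s_h²/n_h, with W_h = N_h/N and N = 960:
  stratum Urban: (800/960)²·3.27²/172 = 0.0431722
  stratum Rural: (160/960)²·11.66²/29 = 0.130226
V̂(x̄_st) = 0.173398
SE(x̄_st) = √0.173398 = 0.416411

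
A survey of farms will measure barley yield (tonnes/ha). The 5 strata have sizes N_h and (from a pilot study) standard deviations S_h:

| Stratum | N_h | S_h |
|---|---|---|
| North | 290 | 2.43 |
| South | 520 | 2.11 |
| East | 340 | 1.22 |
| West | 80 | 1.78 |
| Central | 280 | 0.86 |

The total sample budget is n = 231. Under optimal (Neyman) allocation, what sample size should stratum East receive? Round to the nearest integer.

Neyman allocation: n_h = n · N_h S_h / Σ N_i S_i, with n = 231.
  stratum North: N_h·S_h = 290·2.43 = 704.70
  stratum South: N_h·S_h = 520·2.11 = 1097.20
  stratum East: N_h·S_h = 340·1.22 = 414.80
  stratum West: N_h·S_h = 80·1.78 = 142.40
  stratum Central: N_h·S_h = 280·0.86 = 240.80
Σ N_h S_h = 2599.90
n for stratum East = 231·414.80/2599.90 = 36.855 → 37

37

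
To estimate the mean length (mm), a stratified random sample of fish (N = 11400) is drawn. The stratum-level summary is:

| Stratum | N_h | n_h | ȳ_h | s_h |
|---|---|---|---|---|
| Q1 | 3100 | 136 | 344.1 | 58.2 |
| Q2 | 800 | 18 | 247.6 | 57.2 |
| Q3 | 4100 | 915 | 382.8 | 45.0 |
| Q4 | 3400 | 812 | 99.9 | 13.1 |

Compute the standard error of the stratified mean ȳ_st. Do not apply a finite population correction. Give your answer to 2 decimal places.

V̂(ȳ_st) = Σ W_h² s_h²/n_h, with W_h = N_h/N and N = 11400:
  stratum Q1: (3100/11400)²·58.2²/136 = 1.84171
  stratum Q2: (800/11400)²·57.2²/18 = 0.895138
  stratum Q3: (4100/11400)²·45.0²/915 = 0.286261
  stratum Q4: (3400/11400)²·13.1²/812 = 0.018799
V̂(ȳ_st) = 3.04191
SE(ȳ_st) = √3.04191 = 1.74411

SE(ȳ_st) ≈ 1.74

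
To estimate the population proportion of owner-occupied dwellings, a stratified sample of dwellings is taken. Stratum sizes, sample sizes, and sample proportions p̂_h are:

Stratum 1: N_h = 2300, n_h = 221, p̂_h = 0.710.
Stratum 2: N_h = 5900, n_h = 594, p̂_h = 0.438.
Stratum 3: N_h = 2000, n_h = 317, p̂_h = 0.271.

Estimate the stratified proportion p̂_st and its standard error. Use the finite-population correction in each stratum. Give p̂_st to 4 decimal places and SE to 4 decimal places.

N = 10200; stratum weights W_h = N_h/N.
p̂_st = Σ W_h p̂_h = (2300·0.710 + 5900·0.438 + 2000·0.271)/10200 = 0.46659
V̂(p̂_st) = Σ W_h² (1 − n_h/N_h) p̂_h(1−p̂_h)/(n_h−1):
  stratum 1: (2300/10200)²·(1 − 221/2300)·0.710·0.290/220 = 4.30146e-05
  stratum 2: (5900/10200)²·(1 − 594/5900)·0.438·0.562/593 = 0.000124904
  stratum 3: (2000/10200)²·(1 − 317/2000)·0.271·0.729/316 = 2.02266e-05
V̂(p̂_st) = 0.000188145; SE = √V̂ = 0.0137166

p̂_st ≈ 0.4666, SE ≈ 0.0137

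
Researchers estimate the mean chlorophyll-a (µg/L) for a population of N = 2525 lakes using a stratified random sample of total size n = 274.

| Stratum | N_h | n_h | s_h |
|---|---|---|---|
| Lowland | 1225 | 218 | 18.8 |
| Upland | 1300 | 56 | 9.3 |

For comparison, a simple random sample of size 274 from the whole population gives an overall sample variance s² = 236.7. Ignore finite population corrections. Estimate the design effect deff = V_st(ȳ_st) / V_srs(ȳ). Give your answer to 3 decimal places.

deff ≈ 0.916

V̂(ȳ_st) = Σ W_h² s_h²/n_h, with W_h = N_h/N and N = 2525:
  stratum Lowland: (1225/2525)²·18.8²/218 = 0.3816
  stratum Upland: (1300/2525)²·9.3²/56 = 0.409394
V_st = 0.790995
V_srs = s²/n = 236.7/274 = 0.863869
deff = V_st / V_srs = 0.790995/0.863869 = 0.9156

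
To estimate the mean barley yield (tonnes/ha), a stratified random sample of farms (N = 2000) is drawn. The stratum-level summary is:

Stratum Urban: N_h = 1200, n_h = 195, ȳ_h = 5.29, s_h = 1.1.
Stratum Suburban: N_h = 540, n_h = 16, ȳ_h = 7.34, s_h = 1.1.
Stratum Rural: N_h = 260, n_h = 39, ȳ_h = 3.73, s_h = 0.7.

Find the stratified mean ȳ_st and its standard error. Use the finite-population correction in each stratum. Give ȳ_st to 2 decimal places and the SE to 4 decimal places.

ȳ_st ≈ 5.64, SE ≈ 0.0860

ȳ_st = Σ W_h ȳ_h = (1200·5.29 + 540·7.34 + 260·3.73)/2000 = 5.64070
V̂(ȳ_st) = Σ W_h² (1 − n_h/N_h) s_h²/n_h, with W_h = N_h/N and N = 2000:
  stratum Urban: (1200/2000)²·(1 − 195/1200)·1.1²/195 = 0.00187085
  stratum Suburban: (540/2000)²·(1 − 16/540)·1.1²/16 = 0.00534971
  stratum Rural: (260/2000)²·(1 − 39/260)·0.7²/39 = 0.000180483
V̂(ȳ_st) = 0.00740104
SE(ȳ_st) = √0.00740104 = 0.0860293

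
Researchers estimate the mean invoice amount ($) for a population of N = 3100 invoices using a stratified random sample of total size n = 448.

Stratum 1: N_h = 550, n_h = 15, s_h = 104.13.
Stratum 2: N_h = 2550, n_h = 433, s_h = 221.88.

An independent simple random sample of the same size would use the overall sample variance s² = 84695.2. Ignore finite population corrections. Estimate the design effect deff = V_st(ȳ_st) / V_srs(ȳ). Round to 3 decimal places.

deff ≈ 0.527

V̂(ȳ_st) = Σ W_h² s_h²/n_h, with W_h = N_h/N and N = 3100:
  stratum 1: (550/3100)²·104.13²/15 = 22.7542
  stratum 2: (2550/3100)²·221.88²/433 = 76.9317
V_st = 99.686
V_srs = s²/n = 84695.2/448 = 189.052
deff = V_st / V_srs = 99.686/189.052 = 0.5273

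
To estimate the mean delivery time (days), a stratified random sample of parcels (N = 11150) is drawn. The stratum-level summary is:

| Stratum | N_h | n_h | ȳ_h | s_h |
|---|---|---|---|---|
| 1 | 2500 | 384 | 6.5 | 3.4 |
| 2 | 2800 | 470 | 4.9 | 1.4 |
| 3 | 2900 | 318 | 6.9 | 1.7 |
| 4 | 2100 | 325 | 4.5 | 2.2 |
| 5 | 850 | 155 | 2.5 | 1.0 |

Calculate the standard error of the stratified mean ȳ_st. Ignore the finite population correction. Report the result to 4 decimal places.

SE(ȳ_st) ≈ 0.0544

V̂(ȳ_st) = Σ W_h² s_h²/n_h, with W_h = N_h/N and N = 11150:
  stratum 1: (2500/11150)²·3.4²/384 = 0.00151341
  stratum 2: (2800/11150)²·1.4²/470 = 0.000262981
  stratum 3: (2900/11150)²·1.7²/318 = 0.000614776
  stratum 4: (2100/11150)²·2.2²/325 = 0.000528264
  stratum 5: (850/11150)²·1.0²/155 = 3.74935e-05
V̂(ȳ_st) = 0.00295693
SE(ȳ_st) = √0.00295693 = 0.0543776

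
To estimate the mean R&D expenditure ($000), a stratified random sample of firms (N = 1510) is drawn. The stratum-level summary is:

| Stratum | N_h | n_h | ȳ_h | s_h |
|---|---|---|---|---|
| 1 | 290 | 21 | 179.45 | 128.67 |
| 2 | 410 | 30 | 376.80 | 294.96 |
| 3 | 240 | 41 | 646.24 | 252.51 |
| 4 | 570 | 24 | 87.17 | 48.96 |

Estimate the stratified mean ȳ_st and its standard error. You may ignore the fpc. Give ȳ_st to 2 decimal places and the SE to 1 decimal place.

ȳ_st ≈ 272.39, SE ≈ 17.2

ȳ_st = Σ W_h ȳ_h = (290·179.45 + 410·376.80 + 240·646.24 + 570·87.17)/1510 = 272.39272
V̂(ȳ_st) = Σ W_h² s_h²/n_h, with W_h = N_h/N and N = 1510:
  stratum 1: (290/1510)²·128.67²/21 = 29.0789
  stratum 2: (410/1510)²·294.96²/30 = 213.805
  stratum 3: (240/1510)²·252.51²/41 = 39.2864
  stratum 4: (570/1510)²·48.96²/24 = 14.232
V̂(ȳ_st) = 296.403
SE(ȳ_st) = √296.403 = 17.2164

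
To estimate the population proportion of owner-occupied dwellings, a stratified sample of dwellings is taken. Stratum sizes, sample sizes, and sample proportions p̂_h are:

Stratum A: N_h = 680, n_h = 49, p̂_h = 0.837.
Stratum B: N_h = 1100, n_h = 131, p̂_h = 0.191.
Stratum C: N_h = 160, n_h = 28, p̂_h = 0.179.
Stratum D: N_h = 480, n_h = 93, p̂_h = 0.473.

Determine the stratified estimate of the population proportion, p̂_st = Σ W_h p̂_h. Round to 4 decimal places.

N = 2420; stratum weights W_h = N_h/N.
p̂_st = Σ W_h p̂_h = (680·0.837 + 1100·0.191 + 160·0.179 + 480·0.473)/2420 = 0.42766

p̂_st ≈ 0.4277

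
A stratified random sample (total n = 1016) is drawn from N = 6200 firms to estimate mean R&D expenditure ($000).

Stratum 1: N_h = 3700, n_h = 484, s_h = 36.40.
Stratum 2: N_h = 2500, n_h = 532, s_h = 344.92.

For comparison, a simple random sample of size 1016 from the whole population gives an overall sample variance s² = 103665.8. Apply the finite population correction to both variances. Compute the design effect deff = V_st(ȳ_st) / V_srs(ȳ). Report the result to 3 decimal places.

V̂(ȳ_st) = Σ W_h² (1 − n_h/N_h) s_h²/n_h, with W_h = N_h/N and N = 6200:
  stratum 1: (3700/6200)²·(1 − 484/3700)·36.40²/484 = 0.847406
  stratum 2: (2500/6200)²·(1 − 532/2500)·344.92²/532 = 28.6225
V_st = 29.4699
V_srs = (1 − 1016/6200)·103665.8/1016 = 85.313
deff = V_st / V_srs = 29.4699/85.313 = 0.3454

deff ≈ 0.345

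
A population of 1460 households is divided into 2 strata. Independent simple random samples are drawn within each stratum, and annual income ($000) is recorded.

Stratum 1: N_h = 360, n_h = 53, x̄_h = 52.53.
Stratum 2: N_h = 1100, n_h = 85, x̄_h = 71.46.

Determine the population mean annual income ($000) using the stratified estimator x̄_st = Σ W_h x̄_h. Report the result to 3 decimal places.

N = Σ N_h = 1460. Stratum weights W_h = N_h/N.
x̄_st = (360·52.53 + 1100·71.46) / 1460 = 66.79233

x̄_st ≈ 66.792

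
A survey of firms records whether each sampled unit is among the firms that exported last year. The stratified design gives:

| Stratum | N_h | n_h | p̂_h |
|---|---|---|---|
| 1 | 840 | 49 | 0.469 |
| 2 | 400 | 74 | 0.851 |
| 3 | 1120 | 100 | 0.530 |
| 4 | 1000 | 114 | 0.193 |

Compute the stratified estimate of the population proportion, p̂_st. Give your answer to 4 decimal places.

N = 3360; stratum weights W_h = N_h/N.
p̂_st = Σ W_h p̂_h = (840·0.469 + 400·0.851 + 1120·0.530 + 1000·0.193)/3360 = 0.45267

p̂_st ≈ 0.4527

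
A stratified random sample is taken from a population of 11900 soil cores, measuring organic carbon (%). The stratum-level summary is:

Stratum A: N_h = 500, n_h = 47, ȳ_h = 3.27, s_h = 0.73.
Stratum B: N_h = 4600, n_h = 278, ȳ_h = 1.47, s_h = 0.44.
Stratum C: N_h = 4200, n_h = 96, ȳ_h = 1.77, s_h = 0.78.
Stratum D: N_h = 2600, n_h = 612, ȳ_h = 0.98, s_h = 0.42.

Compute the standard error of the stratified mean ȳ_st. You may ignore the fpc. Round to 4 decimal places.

V̂(ȳ_st) = Σ W_h² s_h²/n_h, with W_h = N_h/N and N = 11900:
  stratum A: (500/11900)²·0.73²/47 = 2.00168e-05
  stratum B: (4600/11900)²·0.44²/278 = 0.00010406
  stratum C: (4200/11900)²·0.78²/96 = 0.000789446
  stratum D: (2600/11900)²·0.42²/612 = 1.37594e-05
V̂(ȳ_st) = 0.000927282
SE(ȳ_st) = √0.000927282 = 0.0304513

SE(ȳ_st) ≈ 0.0305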